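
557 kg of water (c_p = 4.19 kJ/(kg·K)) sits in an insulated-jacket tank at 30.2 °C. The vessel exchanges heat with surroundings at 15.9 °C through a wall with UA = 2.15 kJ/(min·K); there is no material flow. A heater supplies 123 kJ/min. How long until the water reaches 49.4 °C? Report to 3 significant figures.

M c_p dT/dt = −UA(T − T_amb) + Q̇.
τ = M c_p/UA = 1085.5 min; T_ss = T_amb + Q̇/UA = 15.9 + 123/2.15 = 73.109 °C.
T(t) = T_ss + (T₀ − T_ss)e^(−t/τ); set T = 49.4:
t = −τ ln[(T − T_ss)/(T₀ − T_ss)] = −1085.5 · ln(0.55254) = 643.94 min.

644 min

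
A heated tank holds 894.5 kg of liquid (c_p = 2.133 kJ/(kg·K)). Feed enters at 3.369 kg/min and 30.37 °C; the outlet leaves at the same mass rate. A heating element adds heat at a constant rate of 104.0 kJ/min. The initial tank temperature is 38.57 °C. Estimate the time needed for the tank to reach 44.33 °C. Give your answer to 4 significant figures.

665.0 min

First-law balance (no shaft work): M c_p dT/dt = ṁ c_p (T_in − T) + 104.0.
τ = M/ṁ = 265.509 min; T_ss = T_in + Q̇/(ṁ c_p) = 44.8424 °C.
T(t) = T_ss + (T₀ − T_ss) e^(−t/τ). Set T = 44.33:
e^(−t/τ) = (44.33 − 44.8424)/(38.57 − 44.8424) = 0.0816957
t = −265.509 · ln(0.0816957) = 665.035 min.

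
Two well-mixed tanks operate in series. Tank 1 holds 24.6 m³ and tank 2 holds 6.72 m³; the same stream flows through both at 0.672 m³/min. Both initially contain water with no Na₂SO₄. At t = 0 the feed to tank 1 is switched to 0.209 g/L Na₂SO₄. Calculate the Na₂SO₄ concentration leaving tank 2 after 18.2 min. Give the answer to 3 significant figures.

0.0468 g/L

Time constants: τᵢ = Vᵢ/Q for each well-mixed tank.
τ₁ = 24.6/0.672 = 36.607 min; τ₂ = 6.72/0.672 = 10.000 min.
Tank 1: C₁ = C_in(1 − e^(−t/τ₁)). Tank 2 (τ₁ ≠ τ₂): C₂ = C_in[1 − (τ₁ e^(−t/τ₁) − τ₂ e^(−t/τ₂))/(τ₁ − τ₂)].
At t = 18.2: e^(−t/τ₁) = 0.60825, e^(−t/τ₂) = 0.16203.
C₂ = 0.209·[1 − (36.607·0.60825 − 10.000·0.16203)/(26.607)] = 0.209·0.22404 = 0.046825 g/L.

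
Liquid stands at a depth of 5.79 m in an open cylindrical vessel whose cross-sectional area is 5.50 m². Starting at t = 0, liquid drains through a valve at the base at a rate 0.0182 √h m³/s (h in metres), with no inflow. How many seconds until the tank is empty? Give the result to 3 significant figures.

1450 s

A dh/dt = −Q_out = −0.0182 √h.
∫ h^(−1/2) dh = −(0.0182/A) ∫ dt, giving 2√h = 2√h₀ − (0.0182/A) t.
Tank is empty when √h = 0: t_empty = 2A√h₀/0.0182.
t_empty = 2·5.50·√5.79/0.0182 = 11.000·2.4062/0.0182 = 1454.3 s.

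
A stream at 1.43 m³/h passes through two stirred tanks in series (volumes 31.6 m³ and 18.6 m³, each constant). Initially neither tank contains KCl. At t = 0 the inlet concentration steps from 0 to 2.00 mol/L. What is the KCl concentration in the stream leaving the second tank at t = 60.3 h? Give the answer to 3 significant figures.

Species balance on tank i: dCᵢ/dt = (Cᵢ₋₁ − Cᵢ)/τᵢ with τᵢ = Vᵢ/Q.
τ₁ = 31.6/1.43 = 22.098 h; τ₂ = 18.6/1.43 = 13.007 h.
Tank 1: C₁ = C_in(1 − e^(−t/τ₁)). Tank 2 (τ₁ ≠ τ₂): C₂ = C_in[1 − (τ₁ e^(−t/τ₁) − τ₂ e^(−t/τ₂))/(τ₁ − τ₂)].
At t = 60.3: e^(−t/τ₁) = 0.065300, e^(−t/τ₂) = 0.0096967.
C₂ = 2.00·[1 − (22.098·0.065300 − 13.007·0.0096967)/(9.0909)] = 2.00·0.85514 = 1.7103 mol/L.

1.71 mol/L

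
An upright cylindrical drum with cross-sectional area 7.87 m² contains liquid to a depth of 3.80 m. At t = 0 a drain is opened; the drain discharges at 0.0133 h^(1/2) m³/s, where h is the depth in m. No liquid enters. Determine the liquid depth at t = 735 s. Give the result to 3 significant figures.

With no inflow, A dh/dt = −0.0133 √h.
This is separable: 2 d(√h)/dt = −0.0133/A, so √h = √h₀ − (0.0133/(2A)) t.
√h = √3.80 − 0.0133·735/(2·7.87) = 1.9494 − 0.62106 = 1.3283.
h = 1.3283² = 1.7644 m.

1.76 m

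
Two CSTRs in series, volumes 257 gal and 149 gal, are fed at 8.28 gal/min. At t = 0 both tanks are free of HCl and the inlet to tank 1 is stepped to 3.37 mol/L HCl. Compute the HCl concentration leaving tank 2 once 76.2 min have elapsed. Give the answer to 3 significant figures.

Each tank obeys Vᵢ dCᵢ/dt = Q(Cᵢ₋₁ − Cᵢ), so τᵢ = Vᵢ/Q.
τ₁ = 257/8.28 = 31.039 min; τ₂ = 149/8.28 = 17.995 min.
Tank 1: C₁ = C_in(1 − e^(−t/τ₁)). Tank 2 (τ₁ ≠ τ₂): C₂ = C_in[1 − (τ₁ e^(−t/τ₁) − τ₂ e^(−t/τ₂))/(τ₁ − τ₂)].
At t = 76.2: e^(−t/τ₁) = 0.085863, e^(−t/τ₂) = 0.014487.
C₂ = 3.37·[1 − (31.039·0.085863 − 17.995·0.014487)/(13.043)] = 3.37·0.81567 = 2.7488 mol/L.

2.75 mol/L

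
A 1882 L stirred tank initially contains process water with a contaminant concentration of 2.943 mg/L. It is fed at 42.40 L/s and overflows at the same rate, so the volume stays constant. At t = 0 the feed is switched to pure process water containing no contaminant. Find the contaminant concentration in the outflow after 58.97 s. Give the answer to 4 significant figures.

Transient balance on the dissolved component: V dC/dt = Q(C_in − C).
So dC/dt = (C_in − C)/τ with τ = V/Q = 1882/42.40 = 44.3868 s.
Integrating: C(t) = C_in + (C₀ − C_in) e^(−t/τ).
C(58.97) = 0 + (2.943 − 0)·e^(−58.97/44.3868) = 0 + (2.94300)·0.264861 = 0.779487 mg/L.

0.7795 mg/L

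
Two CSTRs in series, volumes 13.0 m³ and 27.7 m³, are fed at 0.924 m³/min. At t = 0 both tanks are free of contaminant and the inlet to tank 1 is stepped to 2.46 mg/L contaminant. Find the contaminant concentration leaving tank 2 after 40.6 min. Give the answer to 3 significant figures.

1.38 mg/L

Species balance on tank i: dCᵢ/dt = (Cᵢ₋₁ − Cᵢ)/τᵢ with τᵢ = Vᵢ/Q.
τ₁ = 13.0/0.924 = 14.069 min; τ₂ = 27.7/0.924 = 29.978 min.
Tank 1: C₁ = C_in(1 − e^(−t/τ₁)). Tank 2 (τ₁ ≠ τ₂): C₂ = C_in[1 − (τ₁ e^(−t/τ₁) − τ₂ e^(−t/τ₂))/(τ₁ − τ₂)].
At t = 40.6: e^(−t/τ₁) = 0.055814, e^(−t/τ₂) = 0.25813.
C₂ = 2.46·[1 − (14.069·0.055814 − 29.978·0.25813)/(-15.909)] = 2.46·0.56296 = 1.3849 mg/L.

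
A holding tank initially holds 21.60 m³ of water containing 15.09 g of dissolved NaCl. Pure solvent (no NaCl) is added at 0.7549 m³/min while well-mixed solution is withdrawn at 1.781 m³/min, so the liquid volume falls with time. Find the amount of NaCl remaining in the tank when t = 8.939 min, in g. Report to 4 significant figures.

5.781 g

Total volume: dV/dt = Q_in − Q_out = -1.02610 m³/min, so V(t) = 21.60 − 1.02610 t and V(8.939) = 12.4277 m³.
Species balance (pure solvent in): dm/dt = −Q_out · m/V(t).
dm/m = −Q_out dt/(V₀ − 1.02610 t); integrating gives ln(m/m₀) = −(Q_out/(Q_in−Q_out)) ln(V/V₀).
m = m₀ (V₀/V)^(Q_out/(Q_in−Q_out)) = 15.09 × (21.60/12.4277)^(-1.73570) = 5.78112 g.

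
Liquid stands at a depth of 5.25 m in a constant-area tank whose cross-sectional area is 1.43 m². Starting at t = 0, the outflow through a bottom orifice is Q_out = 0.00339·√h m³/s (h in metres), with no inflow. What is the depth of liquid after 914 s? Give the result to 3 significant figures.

A dh/dt = −Q_out = −0.00339 √h.
∫ h^(−1/2) dh = −(0.00339/A) ∫ dt, giving 2√h = 2√h₀ − (0.00339/A) t.
√h = √5.25 − 0.00339·914/(2·1.43) = 2.2913 − 1.0834 = 1.2079.
h = 1.2079² = 1.4590 m.

1.46 m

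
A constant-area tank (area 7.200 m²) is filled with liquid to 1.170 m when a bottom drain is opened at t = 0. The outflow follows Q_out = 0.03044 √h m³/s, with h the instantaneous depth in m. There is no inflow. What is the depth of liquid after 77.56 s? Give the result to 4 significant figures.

0.8422 m

A dh/dt = −Q_out = −0.03044 √h.
∫ h^(−1/2) dh = −(0.03044/A) ∫ dt, giving 2√h = 2√h₀ − (0.03044/A) t.
√h = √1.170 − 0.03044·77.56/(2·7.200) = 1.08167 − 0.163953 = 0.917712.
h = 0.917712² = 0.842196 m.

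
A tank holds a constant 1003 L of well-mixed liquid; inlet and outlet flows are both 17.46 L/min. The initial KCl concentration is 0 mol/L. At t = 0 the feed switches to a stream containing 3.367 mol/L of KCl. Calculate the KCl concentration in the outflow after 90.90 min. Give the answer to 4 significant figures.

2.675 mol/L

Mass balance on the solute (V constant): V dC/dt = Q(C_in − C).
Time constant τ = V/Q = 1003/17.46 = 57.4456 min.
Solution: C(t) = C_in + (C₀ − C_in) e^(−t/τ).
C(90.90) = 3.367 + (0 − 3.367)·e^(−90.90/57.4456) = 3.367 + (-3.36700)·0.205488 = 2.67512 mol/L.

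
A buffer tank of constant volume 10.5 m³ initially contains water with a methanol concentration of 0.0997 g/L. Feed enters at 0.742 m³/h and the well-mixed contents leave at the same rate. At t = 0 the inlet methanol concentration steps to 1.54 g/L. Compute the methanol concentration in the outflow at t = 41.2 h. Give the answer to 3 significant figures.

1.46 g/L

Transient balance on the dissolved component: V dC/dt = Q(C_in − C).
Rewrite as dC/dt + C/τ = C_in/τ, τ = V/Q = 14.151 h.
C approaches C_in exponentially: C(t) = C_in + (C₀ − C_in) e^(−t/τ).
C(41.2) = 1.54 + (0.0997 − 1.54)·e^(−41.2/14.151) = 1.54 + (-1.4403)·0.054396 = 1.4617 g/L.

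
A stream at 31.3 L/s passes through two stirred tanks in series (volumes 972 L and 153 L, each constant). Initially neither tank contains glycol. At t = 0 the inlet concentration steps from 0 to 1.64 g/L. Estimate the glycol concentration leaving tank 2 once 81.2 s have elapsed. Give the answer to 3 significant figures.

Each tank obeys Vᵢ dCᵢ/dt = Q(Cᵢ₋₁ − Cᵢ), so τᵢ = Vᵢ/Q.
τ₁ = 972/31.3 = 31.054 s; τ₂ = 153/31.3 = 4.8882 s.
Tank 1: C₁ = C_in(1 − e^(−t/τ₁)). Tank 2 (τ₁ ≠ τ₂): C₂ = C_in[1 − (τ₁ e^(−t/τ₁) − τ₂ e^(−t/τ₂))/(τ₁ − τ₂)].
At t = 81.2: e^(−t/τ₁) = 0.073184, e^(−t/τ₂) = 6.1054e-08.
C₂ = 1.64·[1 − (31.054·0.073184 − 4.8882·6.1054e-08)/(26.166)] = 1.64·0.91314 = 1.4976 g/L.

1.50 g/L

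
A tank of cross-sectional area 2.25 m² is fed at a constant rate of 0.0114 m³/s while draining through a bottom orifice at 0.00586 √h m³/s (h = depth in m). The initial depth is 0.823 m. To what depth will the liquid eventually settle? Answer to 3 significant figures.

A dh/dt = Q_in − 0.00586 √h. Steady state requires inflow = outflow:
Q_in = 0.00586 √h_ss ⇒ √h_ss = 0.0114/0.00586 = 1.9454.
h_ss = 1.9454² = 3.7846 m. (Since h₀ = 0.823 m < h_ss, the level will rise toward this value.)

3.78 m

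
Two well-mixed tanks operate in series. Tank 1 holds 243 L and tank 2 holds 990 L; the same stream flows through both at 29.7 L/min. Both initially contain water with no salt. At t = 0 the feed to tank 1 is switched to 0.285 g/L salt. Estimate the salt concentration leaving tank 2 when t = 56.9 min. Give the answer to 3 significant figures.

Each tank obeys Vᵢ dCᵢ/dt = Q(Cᵢ₋₁ − Cᵢ), so τᵢ = Vᵢ/Q.
τ₁ = 243/29.7 = 8.1818 min; τ₂ = 990/29.7 = 33.333 min.
Solving the cascade with C₁(0)=C₂(0)=0 gives C₂(t) = C_in[1 − (τ₁ e^(−t/τ₁) − τ₂ e^(−t/τ₂))/(τ₁ − τ₂)].
At t = 56.9: e^(−t/τ₁) = 0.00095438, e^(−t/τ₂) = 0.18141.
C₂ = 0.285·[1 − (8.1818·0.00095438 − 33.333·0.18141)/(-25.152)] = 0.285·0.75989 = 0.21657 g/L.

0.217 g/L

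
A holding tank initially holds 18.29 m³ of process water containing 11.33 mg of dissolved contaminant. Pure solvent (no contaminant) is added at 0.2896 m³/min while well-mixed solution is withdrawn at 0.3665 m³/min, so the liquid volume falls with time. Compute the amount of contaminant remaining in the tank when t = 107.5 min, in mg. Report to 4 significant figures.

Total volume: dV/dt = Q_in − Q_out = -0.0769000 m³/min, so V(t) = 18.29 − 0.0769000 t and V(107.5) = 10.0233 m³.
Species balance (pure solvent in): dm/dt = −Q_out · m/V(t).
Separate: dm/m = −Q_out dt/V(t) ⇒ ln(m/m₀) = −(Q_out/(Q_in−Q_out)) ln(V/V₀).
m = m₀ (V₀/V)^(Q_out/(Q_in−Q_out)) = 11.33 × (18.29/10.0233)^(-4.76593) = 0.644681 mg.

0.6447 mg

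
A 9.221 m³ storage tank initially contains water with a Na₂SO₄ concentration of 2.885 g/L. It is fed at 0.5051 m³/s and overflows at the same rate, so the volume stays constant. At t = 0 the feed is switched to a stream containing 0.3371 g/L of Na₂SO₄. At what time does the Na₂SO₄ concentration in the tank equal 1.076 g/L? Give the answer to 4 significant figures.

Species balance: V dC/dt = Q(C_in − C) ⇒ τ = V/Q = 18.2558 s.
C(t) = C_in + (C₀ − C_in) e^(−t/τ). Set C = 1.076 and solve for t:
e^(−t/τ) = (C − C_in)/(C₀ − C_in) = (1.076 − 0.3371)/(2.885 − 0.3371) = 0.290004
t = −τ ln(…) = 18.2558 × 1.23786 = 22.5982 s.

22.60 s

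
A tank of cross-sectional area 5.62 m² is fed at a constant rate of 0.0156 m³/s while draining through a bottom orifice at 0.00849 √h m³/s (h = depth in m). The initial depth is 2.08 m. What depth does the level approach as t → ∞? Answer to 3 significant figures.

Volume balance on the tank: A dh/dt = Q_in − 0.00849 √h. At steady state dh/dt = 0:
Q_in = 0.00849 √h_ss ⇒ √h_ss = 0.0156/0.00849 = 1.8375.
h_ss = 1.8375² = 3.3762 m. (Since h₀ = 2.08 m < h_ss, the level will rise toward this value.)

3.38 m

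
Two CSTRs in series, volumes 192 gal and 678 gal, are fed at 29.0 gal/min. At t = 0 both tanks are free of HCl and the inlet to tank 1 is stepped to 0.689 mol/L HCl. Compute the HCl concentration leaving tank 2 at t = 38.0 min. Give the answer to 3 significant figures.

Each tank obeys Vᵢ dCᵢ/dt = Q(Cᵢ₋₁ − Cᵢ), so τᵢ = Vᵢ/Q.
τ₁ = 192/29.0 = 6.6207 min; τ₂ = 678/29.0 = 23.379 min.
Solving the cascade with C₁(0)=C₂(0)=0 gives C₂(t) = C_in[1 − (τ₁ e^(−t/τ₁) − τ₂ e^(−t/τ₂))/(τ₁ − τ₂)].
At t = 38.0: e^(−t/τ₁) = 0.0032161, e^(−t/τ₂) = 0.19684.
C₂ = 0.689·[1 − (6.6207·0.0032161 − 23.379·0.19684)/(-16.759)] = 0.689·0.72667 = 0.50067 mol/L.

0.501 mol/L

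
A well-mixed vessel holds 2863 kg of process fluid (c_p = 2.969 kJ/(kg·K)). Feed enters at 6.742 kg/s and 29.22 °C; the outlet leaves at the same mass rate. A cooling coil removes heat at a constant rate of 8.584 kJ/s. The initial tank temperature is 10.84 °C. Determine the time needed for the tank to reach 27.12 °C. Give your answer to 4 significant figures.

1008 s

First-law balance (no shaft work): M c_p dT/dt = ṁ c_p (T_in − T) − 8.584.
τ = M/ṁ = 424.651 s; T_ss = T_in − Q̇/(ṁ c_p) = 28.7912 °C.
T(t) = T_ss + (T₀ − T_ss) e^(−t/τ). Set T = 27.12:
e^(−t/τ) = (27.12 − 28.7912)/(10.84 − 28.7912) = 0.0930950
t = −424.651 · ln(0.0930950) = 1008.18 s.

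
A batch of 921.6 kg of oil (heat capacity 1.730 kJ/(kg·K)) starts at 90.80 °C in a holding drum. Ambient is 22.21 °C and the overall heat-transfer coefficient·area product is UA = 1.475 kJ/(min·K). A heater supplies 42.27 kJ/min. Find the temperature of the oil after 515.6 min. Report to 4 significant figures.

75.65 °C

Lumped-capacitance energy balance: M c_p dT/dt = UA(T_amb − T) + Q̇.
dT/dt = (T_ss − T)/τ with T_ss = T_amb + Q̇/UA = 22.21 + 42.27/1.475 = 50.8676 °C, τ = M c_p/UA = 921.6·1.730/1.475 = 1080.93 min.
This is linear first-order; T(t) = T_ss + (T₀ − T_ss) e^(−t/τ).
T(515.6) = 50.8676 + (39.9324)·0.620644 = 75.6514 °C.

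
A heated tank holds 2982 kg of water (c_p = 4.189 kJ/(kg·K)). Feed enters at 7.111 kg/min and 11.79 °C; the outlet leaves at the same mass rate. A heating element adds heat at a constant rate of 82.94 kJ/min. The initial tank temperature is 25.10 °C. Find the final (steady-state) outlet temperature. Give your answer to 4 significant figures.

14.57 °C

Unsteady energy balance on the tank contents: M c_p dT/dt = ṁ c_p (T_in − T) + 82.94.
At steady state dT/dt = 0 ⇒ T_ss = T_in + Q̇/(ṁ c_p) = 11.79 + 82.94/(7.111·4.189) = 14.5743 °C.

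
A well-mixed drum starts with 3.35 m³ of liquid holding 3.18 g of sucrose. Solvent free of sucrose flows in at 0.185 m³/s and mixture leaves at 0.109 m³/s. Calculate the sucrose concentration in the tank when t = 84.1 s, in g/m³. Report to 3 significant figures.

Total volume: dV/dt = Q_in − Q_out = 0.076000 m³/s, so V(t) = 3.35 + 0.076000 t and V(84.1) = 9.7416 m³.
No sucrose enters, so dm/dt = −Q_out · (m/V).
dm/m = −Q_out dt/(V₀ + 0.076000 t); integrating gives ln(m/m₀) = −(Q_out/(Q_in−Q_out)) ln(V/V₀).
m = m₀ (V₀/V)^(Q_out/(Q_in−Q_out)) = 3.18 × (3.35/9.7416)^(1.4342) = 0.68794 g.
C = m/V = 0.68794/9.7416 = 0.070618 g/m³.

0.0706 g/m³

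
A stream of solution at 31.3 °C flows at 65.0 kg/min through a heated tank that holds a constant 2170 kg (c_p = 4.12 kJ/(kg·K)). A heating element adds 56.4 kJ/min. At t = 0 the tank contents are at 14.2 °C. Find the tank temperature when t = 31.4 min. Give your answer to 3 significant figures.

First-law balance (no shaft work): M c_p dT/dt = ṁ c_p (T_in − T) + 56.4.
Rearrange: dT/dt = (T_ss − T)/τ with τ = M/ṁ = 33.385 min and T_ss = T_in + Q̇/(ṁ c_p) = 31.511 °C.
T approaches T_ss exponentially: T(t) = T_ss + (T₀ − T_ss) e^(−t/τ).
T(31.4) = 31.511 + (-17.311)·e^(−31.4/33.385) = 31.511 + (-17.311)·0.39041 = 24.752 °C.

24.8 °C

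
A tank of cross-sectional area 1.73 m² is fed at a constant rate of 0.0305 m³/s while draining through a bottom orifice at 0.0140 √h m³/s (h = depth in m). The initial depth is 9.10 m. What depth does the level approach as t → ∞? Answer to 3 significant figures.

4.75 m

A dh/dt = Q_in − 0.0140 √h. Steady state requires inflow = outflow:
Q_in = 0.0140 √h_ss ⇒ √h_ss = 0.0305/0.0140 = 2.1786.
h_ss = 2.1786² = 4.7462 m. (Since h₀ = 9.10 m > h_ss, the level will fall toward this value.)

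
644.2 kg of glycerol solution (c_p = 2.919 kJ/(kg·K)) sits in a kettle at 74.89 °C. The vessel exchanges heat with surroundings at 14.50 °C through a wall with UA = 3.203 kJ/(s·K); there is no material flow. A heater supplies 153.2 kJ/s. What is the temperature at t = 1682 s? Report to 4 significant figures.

Lumped-capacitance energy balance: M c_p dT/dt = UA(T_amb − T) + Q̇.
dT/dt = (T_ss − T)/τ with T_ss = T_amb + Q̇/UA = 14.50 + 153.2/3.203 = 62.3302 °C, τ = M c_p/UA = 644.2·2.919/3.203 = 587.081 s.
Solution: T(t) = T_ss + (T₀ − T_ss) e^(−t/τ).
T(1682) = 62.3302 + (12.5598)·0.0569818 = 63.0458 °C.

63.05 °C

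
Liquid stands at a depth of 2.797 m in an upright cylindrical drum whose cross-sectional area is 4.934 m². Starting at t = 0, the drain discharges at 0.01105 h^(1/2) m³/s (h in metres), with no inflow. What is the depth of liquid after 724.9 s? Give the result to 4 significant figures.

0.7408 m

Mass balance (ρ constant): A dh/dt = −0.01105 √h.
Separate and integrate: 2(√h − √h₀) = −(0.01105/A) t.
√h = √2.797 − 0.01105·724.9/(2·4.934) = 1.67242 − 0.811729 = 0.860694.
h = 0.860694² = 0.740794 m.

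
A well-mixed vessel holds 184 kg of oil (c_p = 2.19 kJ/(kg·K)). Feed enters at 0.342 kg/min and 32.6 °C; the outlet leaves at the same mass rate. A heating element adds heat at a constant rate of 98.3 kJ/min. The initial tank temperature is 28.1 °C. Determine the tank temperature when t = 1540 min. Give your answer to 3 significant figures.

Energy balance: M c_p dT/dt = ṁ c_p (T_in − T) + 98.3.
Rearrange: dT/dt = (T_ss − T)/τ with τ = M/ṁ = 538.01 min and T_ss = T_in + Q̇/(ṁ c_p) = 163.85 °C.
Integrating: T(t) = T_ss + (T₀ − T_ss) e^(−t/τ).
T(1540) = 163.85 + (-135.75)·e^(−1540/538.01) = 163.85 + (-135.75)·0.057132 = 156.09 °C.

156 °C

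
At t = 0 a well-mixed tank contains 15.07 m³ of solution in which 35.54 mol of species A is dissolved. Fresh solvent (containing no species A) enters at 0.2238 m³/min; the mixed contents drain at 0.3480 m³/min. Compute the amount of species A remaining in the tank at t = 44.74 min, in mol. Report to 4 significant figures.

9.794 mol

Total volume: dV/dt = Q_in − Q_out = -0.124200 m³/min, so V(t) = 15.07 − 0.124200 t and V(44.74) = 9.51329 m³.
Solute balance: dm/dt = 0 − Q_out C = −Q_out m/V(t).
dm/m = −Q_out dt/(V₀ − 0.124200 t); integrating gives ln(m/m₀) = −(Q_out/(Q_in−Q_out)) ln(V/V₀).
m = m₀ (V₀/V)^(Q_out/(Q_in−Q_out)) = 35.54 × (15.07/9.51329)^(-2.80193) = 9.79356 mol.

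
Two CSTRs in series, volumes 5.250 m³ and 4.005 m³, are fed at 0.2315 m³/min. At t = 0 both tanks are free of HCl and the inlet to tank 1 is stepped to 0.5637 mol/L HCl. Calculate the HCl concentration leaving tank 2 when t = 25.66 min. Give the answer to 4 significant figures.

Time constants: τᵢ = Vᵢ/Q for each well-mixed tank.
τ₁ = 5.250/0.2315 = 22.6782 min; τ₂ = 4.005/0.2315 = 17.3002 min.
Solving the cascade with C₁(0)=C₂(0)=0 gives C₂(t) = C_in[1 − (τ₁ e^(−t/τ₁) − τ₂ e^(−t/τ₂))/(τ₁ − τ₂)].
At t = 25.66: e^(−t/τ₁) = 0.322554, e^(−t/τ₂) = 0.226906.
C₂ = 0.5637·[1 − (22.6782·0.322554 − 17.3002·0.226906)/(5.37797)] = 0.5637·0.369759 = 0.208433 mol/L.

0.2084 mol/L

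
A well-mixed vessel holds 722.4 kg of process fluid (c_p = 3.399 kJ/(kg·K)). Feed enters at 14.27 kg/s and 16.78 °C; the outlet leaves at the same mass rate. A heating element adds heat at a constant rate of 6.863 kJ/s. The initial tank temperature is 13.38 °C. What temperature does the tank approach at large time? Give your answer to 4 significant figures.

16.92 °C

Energy balance: M c_p dT/dt = ṁ c_p (T_in − T) + 6.863.
At steady state dT/dt = 0 ⇒ T_ss = T_in + Q̇/(ṁ c_p) = 16.78 + 6.863/(14.27·3.399) = 16.9215 °C.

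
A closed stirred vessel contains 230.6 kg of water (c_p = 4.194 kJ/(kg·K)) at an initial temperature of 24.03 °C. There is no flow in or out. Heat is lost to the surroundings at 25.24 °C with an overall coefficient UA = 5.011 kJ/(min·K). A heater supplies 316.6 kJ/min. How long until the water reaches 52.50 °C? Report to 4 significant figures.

Heat balance on the well-mixed liquid: M c_p dT/dt = −UA(T − T_amb) + Q̇.
τ = M c_p/UA = 193.003 min; T_ss = T_amb + Q̇/UA = 25.24 + 316.6/5.011 = 88.4210 °C.
T(t) = T_ss + (T₀ − T_ss)e^(−t/τ); set T = 52.50:
t = −τ ln[(T − T_ss)/(T₀ − T_ss)] = −193.003 · ln(0.557857) = 112.646 min.

112.6 min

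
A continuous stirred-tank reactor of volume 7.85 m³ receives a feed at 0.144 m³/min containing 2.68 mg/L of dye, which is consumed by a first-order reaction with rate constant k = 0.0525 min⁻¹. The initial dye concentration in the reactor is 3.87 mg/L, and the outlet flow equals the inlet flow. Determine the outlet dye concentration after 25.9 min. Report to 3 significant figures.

V dC/dt = Q(C_in − C) − k V C.
dC/dt = (Q/V) C_in − (Q/V + k) C; effective rate a = Q/V + k = 0.018344 + 0.0525 = 0.070844 min⁻¹.
C_ss = Q C_in/(Q + kV) = 0.69394 mg/L; C(t) = C_ss + (C₀ − C_ss) e^(−a t).
C(25.9) = 0.69394 + (3.1761)·e^(−0.070844·25.9) = 0.69394 + (3.1761)·0.15964 = 1.2010 mg/L.

1.20 mg/L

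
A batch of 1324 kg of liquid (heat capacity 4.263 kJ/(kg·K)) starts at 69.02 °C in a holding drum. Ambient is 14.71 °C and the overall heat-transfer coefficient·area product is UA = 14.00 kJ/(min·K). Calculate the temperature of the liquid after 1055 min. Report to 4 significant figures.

18.68 °C

Unsteady energy balance on the tank contents: M c_p dT/dt = −UA(T − T_amb).
dT/dt = (T_ss − T)/τ with T_ss = T_amb = 14.7100 °C, τ = M c_p/UA = 1324·4.263/14.00 = 403.158 min.
Solution: T(t) = T_ss + (T₀ − T_ss) e^(−t/τ).
T(1055) = 14.7100 + (54.3100)·0.0730333 = 18.6764 °C.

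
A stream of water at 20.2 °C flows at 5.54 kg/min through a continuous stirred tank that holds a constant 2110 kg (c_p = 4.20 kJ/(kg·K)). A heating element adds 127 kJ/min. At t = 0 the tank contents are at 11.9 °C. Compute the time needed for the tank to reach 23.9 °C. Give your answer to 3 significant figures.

784 min

M c_p dT/dt = ṁ c_p (T_in − T) + Q̇.
τ = M/ṁ = 380.87 min; T_ss = T_in + Q̇/(ṁ c_p) = 25.658 °C.
T(t) = T_ss + (T₀ − T_ss) e^(−t/τ). Set T = 23.9:
e^(−t/τ) = (23.9 − 25.658)/(11.9 − 25.658) = 0.12779
t = −380.87 · ln(0.12779) = 783.58 min.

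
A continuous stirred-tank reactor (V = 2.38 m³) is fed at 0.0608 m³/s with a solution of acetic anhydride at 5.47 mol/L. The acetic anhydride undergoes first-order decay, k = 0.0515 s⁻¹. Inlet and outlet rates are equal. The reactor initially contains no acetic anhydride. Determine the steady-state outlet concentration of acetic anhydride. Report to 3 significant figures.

V dC/dt = Q(C_in − C) − k V C.
At steady state: 0 = Q C_in − (Q + kV) C_ss, so C_ss = Q C_in/(Q + kV).
C_ss = 0.0608·5.47/(0.0608 + 0.0515·2.38) = 0.33258/0.18337 = 1.8137 mol/L.

1.81 mol/L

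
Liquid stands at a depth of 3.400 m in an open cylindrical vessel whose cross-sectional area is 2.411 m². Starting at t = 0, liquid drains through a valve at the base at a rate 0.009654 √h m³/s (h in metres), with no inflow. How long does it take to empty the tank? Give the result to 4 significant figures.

921.0 s

With no inflow, A dh/dt = −0.009654 √h.
∫ h^(−1/2) dh = −(0.009654/A) ∫ dt, giving 2√h = 2√h₀ − (0.009654/A) t.
Tank is empty when √h = 0: t_empty = 2A√h₀/0.009654.
t_empty = 2·2.411·√3.400/0.009654 = 4.82200·1.84391/0.009654 = 920.999 s.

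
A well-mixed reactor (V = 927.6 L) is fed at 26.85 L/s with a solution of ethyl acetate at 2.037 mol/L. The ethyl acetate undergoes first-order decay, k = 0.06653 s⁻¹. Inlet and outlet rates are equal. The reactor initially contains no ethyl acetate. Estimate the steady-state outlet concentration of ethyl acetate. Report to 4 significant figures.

V dC/dt = Q(C_in − C) − k V C.
Steady state (dC/dt = 0): C_ss = Q C_in/(Q + kV) = C_in/(1 + kV/Q).
C_ss = 26.85·2.037/(26.85 + 0.06653·927.6) = 54.6934/88.5632 = 0.617564 mol/L.

0.6176 mol/L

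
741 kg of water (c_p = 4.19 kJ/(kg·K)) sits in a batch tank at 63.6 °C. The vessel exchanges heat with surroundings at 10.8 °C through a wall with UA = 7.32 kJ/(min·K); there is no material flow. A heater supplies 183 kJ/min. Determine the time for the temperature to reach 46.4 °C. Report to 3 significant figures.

409 min

M c_p dT/dt = −UA(T − T_amb) + Q̇.
τ = M c_p/UA = 424.15 min; T_ss = T_amb + Q̇/UA = 10.8 + 183/7.32 = 35.800 °C.
T(t) = T_ss + (T₀ − T_ss)e^(−t/τ); set T = 46.4:
t = −τ ln[(T − T_ss)/(T₀ − T_ss)] = −424.15 · ln(0.38129) = 408.96 min.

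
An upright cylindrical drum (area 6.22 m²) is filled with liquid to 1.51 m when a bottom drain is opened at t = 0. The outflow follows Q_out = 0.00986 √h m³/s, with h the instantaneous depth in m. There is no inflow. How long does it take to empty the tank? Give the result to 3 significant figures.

1550 s

Accumulation of liquid (constant cross-section A): A dh/dt = −0.00986 √h.
This is separable: 2 d(√h)/dt = −0.00986/A, so √h = √h₀ − (0.00986/(2A)) t.
Set h = 0: 2√h₀ = (0.00986/A) t_empty ⇒ t_empty = 2A√h₀/0.00986.
t_empty = 2·6.22·√1.51/0.00986 = 12.440·1.2288/0.00986 = 1550.4 s.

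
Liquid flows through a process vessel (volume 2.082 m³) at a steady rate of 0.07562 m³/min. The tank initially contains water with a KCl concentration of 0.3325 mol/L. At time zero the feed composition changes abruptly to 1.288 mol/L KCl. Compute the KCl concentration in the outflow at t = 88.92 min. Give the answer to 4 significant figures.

1.250 mol/L

Species balance on the tank: V dC/dt = Q(C_in − C).
Rewrite as dC/dt + C/τ = C_in/τ, τ = V/Q = 27.5324 min.
This is linear first-order; C(t) = C_in + (C₀ − C_in) e^(−t/τ).
C(88.92) = 1.288 + (0.3325 − 1.288)·e^(−88.92/27.5324) = 1.288 + (-0.955500)·0.0395714 = 1.25019 mol/L.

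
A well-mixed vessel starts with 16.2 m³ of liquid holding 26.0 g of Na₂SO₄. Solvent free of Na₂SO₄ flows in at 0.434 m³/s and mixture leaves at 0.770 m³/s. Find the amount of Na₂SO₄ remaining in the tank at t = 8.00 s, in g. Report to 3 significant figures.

17.2 g

Let m(t) be the amount of Na₂SO₄. Volume: V(t) = V₀ + (Q_in − Q_out) t = 16.2 − 0.33600 t; V(8.00) = 13.512 m³.
No Na₂SO₄ enters, so dm/dt = −Q_out · (m/V).
dm/m = −Q_out dt/(V₀ − 0.33600 t); integrating gives ln(m/m₀) = −(Q_out/(Q_in−Q_out)) ln(V/V₀).
m = m₀ (V₀/V)^(Q_out/(Q_in−Q_out)) = 26.0 × (16.2/13.512)^(-2.2917) = 17.155 g.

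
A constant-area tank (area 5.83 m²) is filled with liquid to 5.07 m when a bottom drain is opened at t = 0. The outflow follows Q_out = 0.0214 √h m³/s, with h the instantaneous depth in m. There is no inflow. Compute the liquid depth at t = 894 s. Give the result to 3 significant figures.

With no inflow, A dh/dt = −0.0214 √h.
This is separable: 2 d(√h)/dt = −0.0214/A, so √h = √h₀ − (0.0214/(2A)) t.
√h = √5.07 − 0.0214·894/(2·5.83) = 2.2517 − 1.6408 = 0.61088.
h = 0.61088² = 0.37317 m.

0.373 m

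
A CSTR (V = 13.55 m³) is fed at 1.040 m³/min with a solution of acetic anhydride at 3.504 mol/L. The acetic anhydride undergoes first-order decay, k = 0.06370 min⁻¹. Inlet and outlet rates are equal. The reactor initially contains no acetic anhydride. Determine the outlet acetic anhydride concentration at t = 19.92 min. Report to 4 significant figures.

Species balance: V dC/dt = Q C_in − Q C − k V C.
dC/dt = (Q/V) C_in − (Q/V + k) C; effective rate a = Q/V + k = 0.0767528 + 0.06370 = 0.140453 min⁻¹.
C_ss = Q C_in/(Q + kV) = 1.91482 mol/L; C(t) = C_ss + (C₀ − C_ss) e^(−a t).
C(19.92) = 1.91482 + (-1.91482)·e^(−0.140453·19.92) = 1.91482 + (-1.91482)·0.0609428 = 1.79812 mol/L.

1.798 mol/L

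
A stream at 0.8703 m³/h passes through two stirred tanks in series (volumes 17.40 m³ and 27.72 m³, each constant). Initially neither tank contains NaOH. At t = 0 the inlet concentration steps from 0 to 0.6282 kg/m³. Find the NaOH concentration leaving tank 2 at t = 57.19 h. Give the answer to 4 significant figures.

0.4087 kg/m³

Each tank obeys Vᵢ dCᵢ/dt = Q(Cᵢ₋₁ − Cᵢ), so τᵢ = Vᵢ/Q.
τ₁ = 17.40/0.8703 = 19.9931 h; τ₂ = 27.72/0.8703 = 31.8511 h.
Solving the cascade with C₁(0)=C₂(0)=0 gives C₂(t) = C_in[1 − (τ₁ e^(−t/τ₁) − τ₂ e^(−t/τ₂))/(τ₁ − τ₂)].
At t = 57.19: e^(−t/τ₁) = 0.0572409, e^(−t/τ₂) = 0.166037.
C₂ = 0.6282·[1 − (19.9931·0.0572409 − 31.8511·0.166037)/(-11.8580)] = 0.6282·0.650527 = 0.408661 kg/m³.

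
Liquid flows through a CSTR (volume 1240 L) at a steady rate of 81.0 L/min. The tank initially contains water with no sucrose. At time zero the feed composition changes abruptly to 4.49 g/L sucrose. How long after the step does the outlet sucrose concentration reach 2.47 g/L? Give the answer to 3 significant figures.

Species balance: V dC/dt = Q(C_in − C) ⇒ τ = V/Q = 15.309 min.
C(t) = C_in + (C₀ − C_in) e^(−t/τ). Set C = 2.47 and solve for t:
e^(−t/τ) = (C − C_in)/(C₀ − C_in) = (2.47 − 4.49)/(0 − 4.49) = 0.44989
t = −τ ln(…) = 15.309 × 0.79876 = 12.228 min.

12.2 min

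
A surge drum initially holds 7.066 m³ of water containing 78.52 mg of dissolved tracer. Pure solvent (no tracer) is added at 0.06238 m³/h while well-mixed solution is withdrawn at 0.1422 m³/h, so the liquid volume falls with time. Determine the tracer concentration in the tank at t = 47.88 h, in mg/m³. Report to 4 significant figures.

6.048 mg/m³

Let m(t) be the amount of tracer. Volume: V(t) = V₀ + (Q_in − Q_out) t = 7.066 − 0.0798200 t; V(47.88) = 3.24422 m³.
No tracer enters, so dm/dt = −Q_out · (m/V).
Separate: dm/m = −Q_out dt/V(t) ⇒ ln(m/m₀) = −(Q_out/(Q_in−Q_out)) ln(V/V₀).
m = m₀ (V₀/V)^(Q_out/(Q_in−Q_out)) = 78.52 × (7.066/3.24422)^(-1.78151) = 19.6208 mg.
C = m/V = 19.6208/3.24422 = 6.04794 mg/m³.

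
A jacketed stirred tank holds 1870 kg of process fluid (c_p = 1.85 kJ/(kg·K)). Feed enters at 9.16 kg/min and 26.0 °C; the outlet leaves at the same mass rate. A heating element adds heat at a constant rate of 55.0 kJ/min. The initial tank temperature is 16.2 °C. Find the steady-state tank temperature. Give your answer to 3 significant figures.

29.2 °C

Energy balance: M c_p dT/dt = ṁ c_p (T_in − T) + 55.0.
At steady state dT/dt = 0 ⇒ T_ss = T_in + Q̇/(ṁ c_p) = 26.0 + 55.0/(9.16·1.85) = 29.246 °C.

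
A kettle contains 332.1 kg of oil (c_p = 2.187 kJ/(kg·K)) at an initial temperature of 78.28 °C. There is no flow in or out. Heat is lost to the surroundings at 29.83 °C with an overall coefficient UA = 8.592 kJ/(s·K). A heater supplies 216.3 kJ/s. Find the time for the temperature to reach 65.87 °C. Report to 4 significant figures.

64.40 s

Lumped-capacitance energy balance: M c_p dT/dt = UA(T_amb − T) + Q̇.
τ = M c_p/UA = 84.5324 s; T_ss = T_amb + Q̇/UA = 29.83 + 216.3/8.592 = 55.0046 °C.
T(t) = T_ss + (T₀ − T_ss)e^(−t/τ); set T = 65.87:
t = −τ ln[(T − T_ss)/(T₀ − T_ss)] = −84.5324 · ln(0.466819) = 64.3979 s.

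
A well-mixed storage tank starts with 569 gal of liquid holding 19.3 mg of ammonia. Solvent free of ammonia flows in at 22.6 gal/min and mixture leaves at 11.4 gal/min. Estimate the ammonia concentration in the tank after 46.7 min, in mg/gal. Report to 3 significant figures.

Let m(t) be the amount of ammonia. Volume: V(t) = V₀ + (Q_in − Q_out) t = 569 + 11.200 t; V(46.7) = 1092.0 gal.
Solute balance: dm/dt = 0 − Q_out C = −Q_out m/V(t).
dm/m = −Q_out dt/(V₀ + 11.200 t); integrating gives ln(m/m₀) = −(Q_out/(Q_in−Q_out)) ln(V/V₀).
m = m₀ (V₀/V)^(Q_out/(Q_in−Q_out)) = 19.3 × (569/1092.0)^(1.0179) = 9.9397 mg.
C = m/V = 9.9397/1092.0 = 0.0091020 mg/gal.

0.00910 mg/gal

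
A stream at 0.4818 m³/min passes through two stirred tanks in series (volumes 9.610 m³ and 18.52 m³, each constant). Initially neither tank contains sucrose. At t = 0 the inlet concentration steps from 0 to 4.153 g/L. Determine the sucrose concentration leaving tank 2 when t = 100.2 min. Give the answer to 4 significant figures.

3.546 g/L

Time constants: τᵢ = Vᵢ/Q for each well-mixed tank.
τ₁ = 9.610/0.4818 = 19.9460 min; τ₂ = 18.52/0.4818 = 38.4392 min.
Solving the cascade with C₁(0)=C₂(0)=0 gives C₂(t) = C_in[1 − (τ₁ e^(−t/τ₁) − τ₂ e^(−t/τ₂))/(τ₁ − τ₂)].
At t = 100.2: e^(−t/τ₁) = 0.00658109, e^(−t/τ₂) = 0.0737765.
C₂ = 4.153·[1 − (19.9460·0.00658109 − 38.4392·0.0737765)/(-18.4932)] = 4.153·0.853749 = 3.54562 g/L.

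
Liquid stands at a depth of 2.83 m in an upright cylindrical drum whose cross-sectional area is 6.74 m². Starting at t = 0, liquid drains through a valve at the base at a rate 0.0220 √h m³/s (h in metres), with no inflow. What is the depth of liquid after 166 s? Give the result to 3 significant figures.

Volume balance on the tank: A dh/dt = −0.0220 √h.
Separate and integrate: 2(√h − √h₀) = −(0.0220/A) t.
√h = √2.83 − 0.0220·166/(2·6.74) = 1.6823 − 0.27092 = 1.4113.
h = 1.4113² = 1.9919 m.

1.99 m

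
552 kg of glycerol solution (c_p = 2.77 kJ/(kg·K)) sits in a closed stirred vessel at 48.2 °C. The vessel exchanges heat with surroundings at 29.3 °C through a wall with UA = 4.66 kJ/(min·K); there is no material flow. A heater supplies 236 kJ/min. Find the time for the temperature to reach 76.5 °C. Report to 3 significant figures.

729 min

Lumped-capacitance energy balance: M c_p dT/dt = UA(T_amb − T) + Q̇.
τ = M c_p/UA = 328.12 min; T_ss = T_amb + Q̇/UA = 29.3 + 236/4.66 = 79.944 °C.
T(t) = T_ss + (T₀ − T_ss)e^(−t/τ); set T = 76.5:
t = −τ ln[(T − T_ss)/(T₀ − T_ss)] = −328.12 · ln(0.10849) = 728.80 min.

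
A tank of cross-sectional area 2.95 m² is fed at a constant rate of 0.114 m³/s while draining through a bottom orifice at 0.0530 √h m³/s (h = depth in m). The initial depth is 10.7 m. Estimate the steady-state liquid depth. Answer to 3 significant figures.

4.63 m

Mass balance (ρ constant): A dh/dt = Q_in − 0.0530 √h. At steady state dh/dt = 0:
Q_in = 0.0530 √h_ss ⇒ √h_ss = 0.114/0.0530 = 2.1509.
h_ss = 2.1509² = 4.6266 m. (Since h₀ = 10.7 m > h_ss, the level will fall toward this value.)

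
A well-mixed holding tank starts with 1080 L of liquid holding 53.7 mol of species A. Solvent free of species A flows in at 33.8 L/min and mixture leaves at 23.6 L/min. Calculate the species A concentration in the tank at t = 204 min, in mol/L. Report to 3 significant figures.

0.00142 mol/L

Total volume: dV/dt = Q_in − Q_out = 10.200 L/min, so V(t) = 1080 + 10.200 t and V(204) = 3160.8 L.
Species balance (pure solvent in): dm/dt = −Q_out · m/V(t).
Separate: dm/m = −Q_out dt/V(t) ⇒ ln(m/m₀) = −(Q_out/(Q_in−Q_out)) ln(V/V₀).
m = m₀ (V₀/V)^(Q_out/(Q_in−Q_out)) = 53.7 × (1080/3160.8)^(2.3137) = 4.4763 mol.
C = m/V = 4.4763/3160.8 = 0.0014162 mol/L.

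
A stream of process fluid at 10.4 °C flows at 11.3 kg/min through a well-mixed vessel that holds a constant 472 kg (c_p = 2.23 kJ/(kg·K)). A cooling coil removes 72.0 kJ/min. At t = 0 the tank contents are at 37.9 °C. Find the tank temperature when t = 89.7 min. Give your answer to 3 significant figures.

11.1 °C

M c_p dT/dt = ṁ c_p (T_in − T) − Q̇.
τ = M/ṁ = 41.770 min; T_ss = T_in − Q̇/(ṁ c_p) = 10.4 − 72.0/(11.3·2.23) = 7.5427 °C.
T approaches T_ss exponentially: T(t) = T_ss + (T₀ − T_ss) e^(−t/τ).
T(89.7) = 7.5427 + (30.357)·e^(−89.7/41.770) = 7.5427 + (30.357)·0.11678 = 11.088 °C.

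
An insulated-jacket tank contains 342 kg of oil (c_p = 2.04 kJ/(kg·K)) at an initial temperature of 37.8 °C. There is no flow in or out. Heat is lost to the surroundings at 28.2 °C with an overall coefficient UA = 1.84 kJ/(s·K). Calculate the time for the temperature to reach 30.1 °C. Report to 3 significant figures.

M c_p dT/dt = −UA(T − T_amb).
τ = M c_p/UA = 379.17 s; T_ss = T_amb = 28.200 °C.
T(t) = T_ss + (T₀ − T_ss)e^(−t/τ); set T = 30.1:
t = −τ ln[(T − T_ss)/(T₀ − T_ss)] = −379.17 · ln(0.19792) = 614.23 s.

614 s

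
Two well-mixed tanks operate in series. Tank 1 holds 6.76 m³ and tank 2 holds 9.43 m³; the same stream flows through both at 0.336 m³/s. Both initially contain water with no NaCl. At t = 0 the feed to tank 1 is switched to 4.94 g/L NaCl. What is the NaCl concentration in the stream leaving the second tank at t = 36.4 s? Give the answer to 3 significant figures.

2.22 g/L

Each tank obeys Vᵢ dCᵢ/dt = Q(Cᵢ₋₁ − Cᵢ), so τᵢ = Vᵢ/Q.
τ₁ = 6.76/0.336 = 20.119 s; τ₂ = 9.43/0.336 = 28.065 s.
Tank 1: C₁ = C_in(1 − e^(−t/τ₁)). Tank 2 (τ₁ ≠ τ₂): C₂ = C_in[1 − (τ₁ e^(−t/τ₁) − τ₂ e^(−t/τ₂))/(τ₁ − τ₂)].
At t = 36.4: e^(−t/τ₁) = 0.16378, e^(−t/τ₂) = 0.27336.
C₂ = 4.94·[1 − (20.119·0.16378 − 28.065·0.27336)/(-7.9464)] = 4.94·0.44920 = 2.2191 g/L.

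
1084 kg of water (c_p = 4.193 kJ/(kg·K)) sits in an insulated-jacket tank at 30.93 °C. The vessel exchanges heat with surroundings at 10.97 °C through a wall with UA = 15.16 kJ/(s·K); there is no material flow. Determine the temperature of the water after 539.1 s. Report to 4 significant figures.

Unsteady energy balance on the tank contents: M c_p dT/dt = −UA(T − T_amb).
dT/dt = (T_ss − T)/τ with T_ss = T_amb = 10.9700 °C, τ = M c_p/UA = 1084·4.193/15.16 = 299.816 s.
Solution: T(t) = T_ss + (T₀ − T_ss) e^(−t/τ).
T(539.1) = 10.9700 + (19.9600)·0.165613 = 14.2756 °C.

14.28 °C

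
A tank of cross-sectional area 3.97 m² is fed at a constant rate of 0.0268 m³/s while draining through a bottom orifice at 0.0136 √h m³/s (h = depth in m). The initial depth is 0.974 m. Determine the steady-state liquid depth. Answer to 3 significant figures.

Level balance: A dh/dt = 0.0268 − 0.0136 √h. Setting dh/dt = 0:
Q_in = 0.0136 √h_ss ⇒ √h_ss = 0.0268/0.0136 = 1.9706.
h_ss = 1.9706² = 3.8832 m. (Since h₀ = 0.974 m < h_ss, the level will rise toward this value.)

3.88 m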